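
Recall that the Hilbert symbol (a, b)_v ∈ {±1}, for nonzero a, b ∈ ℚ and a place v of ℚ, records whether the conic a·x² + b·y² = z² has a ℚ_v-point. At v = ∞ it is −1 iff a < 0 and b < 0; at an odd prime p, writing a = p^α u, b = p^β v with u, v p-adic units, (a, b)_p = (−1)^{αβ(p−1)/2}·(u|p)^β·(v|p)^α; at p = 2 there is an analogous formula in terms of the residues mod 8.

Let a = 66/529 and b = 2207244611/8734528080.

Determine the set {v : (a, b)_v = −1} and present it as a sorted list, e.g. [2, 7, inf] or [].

[11, 23]

Mod squares: a ≡ 66, b ≡ 1495. Check v ∈ {∞, 2, 3, 5, 11, 13, 19, 23, 43}.
v=3: a=3^1·(≡1), b=3^-10·(≡1) mod 3; (1|3)=+1, (1|3)=+1; (−1)^{1·-10·1}·(+1)^-10·(+1)^1 = +1.
v=13: a=13^0·(≡3), b=13^3·(≡2) mod 13; (3|13)=+1, (2|13)=-1; (−1)^{0·3·6}·(+1)^3·(-1)^0 = +1.
v=∞: 66 > 0 and 1495 > 0  ⇒  (a,b)_∞ = +1.
v=43: a=43^0·(≡15), b=43^-2·(≡5) mod 43; (15|43)=+1, (5|43)=-1; (−1)^{0·-2·21}·(+1)^-2·(-1)^0 = +1.
v=19: a=19^0·(≡16), b=19^2·(≡8) mod 19; (16|19)=+1, (8|19)=-1; (−1)^{0·2·9}·(+1)^2·(-1)^0 = +1.
v=23: a=23^-2·(≡20), b=23^1·(≡14) mod 23; (20|23)=-1, (14|23)=-1; (−1)^{-2·1·11}·(-1)^1·(-1)^-2 = -1.
v=2: v_2(a)=1, v_2(b)=-4; units ≡ 1, 7 (mod 8); ε·ε+αω+βω = 0·1+1·0+-4·0 ≡ 0  ⇒  (a,b)_2 = +1.
v=11: a=11^1·(≡6), b=11^2·(≡2) mod 11; (6|11)=-1, (2|11)=-1; (−1)^{1·2·5}·(-1)^2·(-1)^1 = -1.
v=5: a=5^0·(≡4), b=5^-1·(≡1) mod 5; (4|5)=+1, (1|5)=+1; (−1)^{0·-1·2}·(+1)^-1·(+1)^0 = +1.
|Ram(66, 1495)| = 2, even; anisotropic at {11, 23}.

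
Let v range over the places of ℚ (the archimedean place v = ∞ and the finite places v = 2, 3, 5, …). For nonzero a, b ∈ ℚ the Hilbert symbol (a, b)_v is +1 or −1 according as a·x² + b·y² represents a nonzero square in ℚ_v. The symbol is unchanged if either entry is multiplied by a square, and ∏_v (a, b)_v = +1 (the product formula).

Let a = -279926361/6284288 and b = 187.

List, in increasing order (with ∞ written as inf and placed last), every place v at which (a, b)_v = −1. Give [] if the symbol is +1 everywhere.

[2, 17]

(a, b) ≡ (-17, 187) mod (ℚ^×)²; places V = {2, 3, 11, 13, 17, 19, ∞}.
(a,b)_11: α=2, u≡9; β=1, v≡6 (mod 11); (9|11)=+1, (6|11)=-1; sign (−1)^0·+1^1·-1^2 = +1.
(a,b)_3: α=4, u≡1; β=0, v≡1 (mod 3); (1|3)=+1, (1|3)=+1; sign (−1)^0·+1^0·+1^4 = +1.
(a,b)_13: α=4, u≡4; β=0, v≡5 (mod 13); (4|13)=+1, (5|13)=-1; sign (−1)^0·+1^0·-1^4 = +1.
(a,b)_19: α=-2, u≡3; β=0, v≡16 (mod 19); (3|19)=-1, (16|19)=+1; sign (−1)^0·-1^0·+1^-2 = +1.
(a,b)_2: α=-10, β=0; u≡7, v≡3 (mod 8); ε(u)ε(v)=1·1, αω(v)=-10·1, βω(u)=0·0; sum ≡ 1  ⇒  -1.
(a,b)_∞: sgn(-17)=−, sgn(187)=+, so +1.
(a,b)_17: α=-1, u≡9; β=1, v≡11 (mod 17); (9|17)=+1, (11|17)=-1; sign (−1)^0·+1^1·-1^-1 = -1.
(-17, 187 / ℚ) ramifies at {2, 17}: a division algebra.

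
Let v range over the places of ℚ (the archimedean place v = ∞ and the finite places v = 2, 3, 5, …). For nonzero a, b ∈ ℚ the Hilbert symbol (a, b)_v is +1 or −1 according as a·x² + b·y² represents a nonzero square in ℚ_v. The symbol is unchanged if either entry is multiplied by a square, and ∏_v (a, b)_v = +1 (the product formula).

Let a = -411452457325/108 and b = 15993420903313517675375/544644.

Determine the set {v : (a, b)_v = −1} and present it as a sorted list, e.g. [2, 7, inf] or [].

(a, b) ≡ (-39, 25415) mod (ℚ^×)²; places V = {2, 3, 5, 7, 13, 17, 23, 41, ∞}.
(a,b)_7: α=2, u≡6; β=8, v≡3 (mod 7); (6|7)=-1, (3|7)=-1; sign (−1)^0·-1^8·-1^2 = +1.
(a,b)_∞: sgn(-39)=−, sgn(25415)=+, so +1.
(a,b)_17: α=2, u≡10; β=3, v≡9 (mod 17); (10|17)=-1, (9|17)=+1; sign (−1)^0·-1^3·+1^2 = -1.
(a,b)_13: α=3, u≡9; β=5, v≡7 (mod 13); (9|13)=+1, (7|13)=-1; sign (−1)^0·+1^5·-1^3 = -1.
(a,b)_41: α=0, u≡23; β=-2, v≡31 (mod 41); (23|41)=+1, (31|41)=+1; sign (−1)^0·+1^-2·+1^0 = +1.
(a,b)_23: α=2, u≡22; β=3, v≡1 (mod 23); (22|23)=-1, (1|23)=+1; sign (−1)^0·-1^3·+1^2 = -1.
(a,b)_3: α=-3, u≡2; β=-4, v≡2 (mod 3); (2|3)=-1, (2|3)=-1; sign (−1)^0·-1^-4·-1^-3 = -1.
(a,b)_5: α=2, u≡4; β=3, v≡2 (mod 5); (4|5)=+1, (2|5)=-1; sign (−1)^0·+1^3·-1^2 = +1.
(a,b)_2: α=-2, β=-2; u≡1, v≡7 (mod 8); ε(u)ε(v)=0·1, αω(v)=-2·0, βω(u)=-2·0; sum ≡ 0  ⇒  +1.
|Ram(-39, 25415)| = 4, even; anisotropic at {3, 13, 17, 23}.

[3, 13, 17, 23]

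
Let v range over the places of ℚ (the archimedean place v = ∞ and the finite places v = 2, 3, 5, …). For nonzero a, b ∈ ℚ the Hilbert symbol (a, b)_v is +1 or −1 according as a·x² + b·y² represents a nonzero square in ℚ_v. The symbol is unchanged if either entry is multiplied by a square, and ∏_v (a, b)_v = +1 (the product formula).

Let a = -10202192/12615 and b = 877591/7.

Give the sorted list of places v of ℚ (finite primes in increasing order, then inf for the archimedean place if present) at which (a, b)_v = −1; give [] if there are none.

[5, 13]

Mod squares: a ≡ -1155, b ≡ 17017. Check v ∈ {∞, 2, 3, 5, 7, 11, 13, 17, 19, 29}.
v=5: a=5^-1·(≡1), b=5^0·(≡3) mod 5; (1|5)=+1, (3|5)=-1; (−1)^{-1·0·2}·(+1)^0·(-1)^-1 = -1.
v=7: a=7^3·(≡6), b=7^-1·(≡1) mod 7; (6|7)=-1, (1|7)=+1; (−1)^{3·-1·3}·(-1)^-1·(+1)^3 = +1.
v=29: a=29^-2·(≡16), b=29^0·(≡28) mod 29; (16|29)=+1, (28|29)=+1; (−1)^{-2·0·14}·(+1)^0·(+1)^-2 = +1.
v=11: a=11^1·(≡9), b=11^1·(≡6) mod 11; (9|11)=+1, (6|11)=-1; (−1)^{1·1·5}·(+1)^1·(-1)^1 = +1.
v=3: a=3^-1·(≡2), b=3^0·(≡1) mod 3; (2|3)=-1, (1|3)=+1; (−1)^{-1·0·1}·(-1)^0·(+1)^-1 = +1.
v=13: a=13^2·(≡6), b=13^1·(≡9) mod 13; (6|13)=-1, (9|13)=+1; (−1)^{2·1·6}·(-1)^1·(+1)^2 = -1.
v=19: a=19^0·(≡9), b=19^2·(≡8) mod 19; (9|19)=+1, (8|19)=-1; (−1)^{0·2·9}·(+1)^2·(-1)^0 = +1.
v=2: v_2(a)=4, v_2(b)=0; units ≡ 5, 1 (mod 8); ε·ε+αω+βω = 0·0+4·0+0·1 ≡ 0  ⇒  (a,b)_2 = +1.
v=∞: -1155 < 0 and 17017 > 0  ⇒  (a,b)_∞ = +1.
v=17: a=17^0·(≡1), b=17^1·(≡4) mod 17; (1|17)=+1, (4|17)=+1; (−1)^{0·1·8}·(+1)^1·(+1)^0 = +1.
(-1155, 17017 / ℚ) ramifies at {5, 13}: a division algebra.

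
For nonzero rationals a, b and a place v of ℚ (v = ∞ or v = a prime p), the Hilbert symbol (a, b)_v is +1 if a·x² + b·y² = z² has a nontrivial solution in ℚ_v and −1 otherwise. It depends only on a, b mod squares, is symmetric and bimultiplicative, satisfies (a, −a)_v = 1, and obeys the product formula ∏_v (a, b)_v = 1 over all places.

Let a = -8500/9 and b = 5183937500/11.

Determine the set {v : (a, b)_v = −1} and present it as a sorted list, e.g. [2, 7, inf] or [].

Mod squares: a ≡ -85, b ≡ 3157. Check v ∈ {∞, 2, 3, 5, 7, 11, 17, 41}.
v=3: a=3^-2·(≡2), b=3^0·(≡1) mod 3; (2|3)=-1, (1|3)=+1; (−1)^{-2·0·1}·(-1)^0·(+1)^-2 = +1.
v=7: a=7^0·(≡6), b=7^1·(≡5) mod 7; (6|7)=-1, (5|7)=-1; (−1)^{0·1·3}·(-1)^1·(-1)^0 = -1.
v=41: a=41^0·(≡35), b=41^1·(≡39) mod 41; (35|41)=-1, (39|41)=+1; (−1)^{0·1·20}·(-1)^1·(+1)^0 = -1.
v=5: a=5^3·(≡3), b=5^6·(≡2) mod 5; (3|5)=-1, (2|5)=-1; (−1)^{3·6·2}·(-1)^6·(-1)^3 = -1.
v=17: a=17^1·(≡3), b=17^2·(≡14) mod 17; (3|17)=-1, (14|17)=-1; (−1)^{1·2·8}·(-1)^2·(-1)^1 = -1.
v=2: v_2(a)=2, v_2(b)=2; units ≡ 3, 5 (mod 8); ε·ε+αω+βω = 1·0+2·1+2·1 ≡ 0  ⇒  (a,b)_2 = +1.
v=11: a=11^0·(≡4), b=11^-1·(≡5) mod 11; (4|11)=+1, (5|11)=+1; (−1)^{0·-1·5}·(+1)^-1·(+1)^0 = +1.
v=∞: -85 < 0 and 3157 > 0  ⇒  (a,b)_∞ = +1.
Ram(-85, 3157) = {5, 7, 17, 41}; no ℚ_5-point on the conic.

[5, 7, 17, 41]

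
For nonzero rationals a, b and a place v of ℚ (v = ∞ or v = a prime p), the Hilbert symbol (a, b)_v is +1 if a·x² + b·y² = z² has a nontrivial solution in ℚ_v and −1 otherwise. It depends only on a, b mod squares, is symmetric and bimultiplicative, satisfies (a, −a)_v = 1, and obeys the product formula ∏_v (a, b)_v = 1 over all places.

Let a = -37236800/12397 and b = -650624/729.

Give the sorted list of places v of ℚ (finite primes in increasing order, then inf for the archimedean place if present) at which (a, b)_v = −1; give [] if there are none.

Mod squares: a ≡ -4301, b ≡ -10166. Check v ∈ {∞, 2, 3, 5, 7, 11, 13, 17, 23, 37}.
v=7: a=7^-2·(≡1), b=7^0·(≡5) mod 7; (1|7)=+1, (5|7)=-1; (−1)^{-2·0·3}·(+1)^0·(-1)^-2 = +1.
v=2: v_2(a)=6, v_2(b)=7; units ≡ 3, 5 (mod 8); ε·ε+αω+βω = 1·0+6·1+7·1 ≡ 1  ⇒  (a,b)_2 = -1.
v=11: a=11^-1·(≡3), b=11^0·(≡5) mod 11; (3|11)=+1, (5|11)=+1; (−1)^{-1·0·5}·(+1)^0·(+1)^-1 = +1.
v=37: a=37^2·(≡16), b=37^0·(≡25) mod 37; (16|37)=+1, (25|37)=+1; (−1)^{2·0·18}·(+1)^0·(+1)^2 = +1.
v=3: a=3^0·(≡1), b=3^-6·(≡1) mod 3; (1|3)=+1, (1|3)=+1; (−1)^{0·-6·1}·(+1)^-6·(+1)^0 = +1.
v=5: a=5^2·(≡4), b=5^0·(≡4) mod 5; (4|5)=+1, (4|5)=+1; (−1)^{2·0·2}·(+1)^0·(+1)^2 = +1.
v=∞: -4301 < 0 and -10166 < 0  ⇒  (a,b)_∞ = -1.
v=23: a=23^-1·(≡20), b=23^1·(≡3) mod 23; (20|23)=-1, (3|23)=+1; (−1)^{-1·1·11}·(-1)^1·(+1)^-1 = +1.
v=17: a=17^1·(≡4), b=17^1·(≡11) mod 17; (4|17)=+1, (11|17)=-1; (−1)^{1·1·8}·(+1)^1·(-1)^1 = -1.
v=13: a=13^0·(≡11), b=13^1·(≡2) mod 13; (11|13)=-1, (2|13)=-1; (−1)^{0·1·6}·(-1)^1·(-1)^0 = -1.
(-4301, -10166 / ℚ) ramifies at {2, 13, 17, ∞}: a division algebra.

[2, 13, 17, inf]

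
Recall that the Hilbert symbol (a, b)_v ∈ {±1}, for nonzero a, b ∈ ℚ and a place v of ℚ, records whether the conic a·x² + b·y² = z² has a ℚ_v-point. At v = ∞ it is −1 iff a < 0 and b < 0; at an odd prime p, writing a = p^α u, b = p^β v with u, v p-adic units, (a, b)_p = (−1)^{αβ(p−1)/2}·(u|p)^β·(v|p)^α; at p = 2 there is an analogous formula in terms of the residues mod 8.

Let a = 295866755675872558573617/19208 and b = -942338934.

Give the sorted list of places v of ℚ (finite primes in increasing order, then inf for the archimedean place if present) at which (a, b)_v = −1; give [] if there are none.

[2, 19, 23, 29]

Mod squares: a ≡ 68034, b ≡ -1292646. Check v ∈ {∞, 2, 3, 7, 13, 17, 19, 23, 29}.
v=2: v_2(a)=-3, v_2(b)=1; units ≡ 1, 5 (mod 8); ε·ε+αω+βω = 0·0+-3·1+1·0 ≡ 1  ⇒  (a,b)_2 = -1.
v=7: a=7^-4·(≡4), b=7^0·(≡2) mod 7; (4|7)=+1, (2|7)=+1; (−1)^{-4·0·3}·(+1)^0·(+1)^-4 = +1.
v=17: a=17^3·(≡10), b=17^1·(≡11) mod 17; (10|17)=-1, (11|17)=-1; (−1)^{3·1·8}·(-1)^1·(-1)^3 = +1.
v=∞: 68034 > 0 and -1292646 < 0  ⇒  (a,b)_∞ = +1.
v=19: a=19^2·(≡10), b=19^1·(≡16) mod 19; (10|19)=-1, (16|19)=+1; (−1)^{2·1·9}·(-1)^1·(+1)^2 = -1.
v=13: a=13^4·(≡7), b=13^0·(≡9) mod 13; (7|13)=-1, (9|13)=+1; (−1)^{4·0·6}·(-1)^0·(+1)^4 = +1.
v=29: a=29^3·(≡18), b=29^1·(≡25) mod 29; (18|29)=-1, (25|29)=+1; (−1)^{3·1·14}·(-1)^1·(+1)^3 = -1.
v=23: a=23^3·(≡10), b=23^1·(≡22) mod 23; (10|23)=-1, (22|23)=-1; (−1)^{3·1·11}·(-1)^1·(-1)^3 = -1.
v=3: a=3^9·(≡1), b=3^7·(≡2) mod 3; (1|3)=+1, (2|3)=-1; (−1)^{9·7·1}·(+1)^7·(-1)^9 = +1.
Ram(68034, -1292646) = {2, 19, 23, 29}; no ℚ_2-point on the conic.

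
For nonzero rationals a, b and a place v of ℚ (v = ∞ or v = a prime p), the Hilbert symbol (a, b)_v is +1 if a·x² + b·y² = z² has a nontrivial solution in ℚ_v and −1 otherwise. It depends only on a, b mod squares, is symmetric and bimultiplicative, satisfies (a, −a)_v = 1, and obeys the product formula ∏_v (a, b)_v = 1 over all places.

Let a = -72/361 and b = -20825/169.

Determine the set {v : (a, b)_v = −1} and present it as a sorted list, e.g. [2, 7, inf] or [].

[2, inf]

(a, b) ≡ (-2, -17) mod (ℚ^×)²; places V = {2, 3, 5, 7, 13, 17, 19, ∞}.
(a,b)_3: α=2, u≡1; β=0, v≡1 (mod 3); (1|3)=+1, (1|3)=+1; sign (−1)^0·+1^0·+1^2 = +1.
(a,b)_2: α=3, β=0; u≡7, v≡7 (mod 8); ε(u)ε(v)=1·1, αω(v)=3·0, βω(u)=0·0; sum ≡ 1  ⇒  -1.
(a,b)_17: α=0, u≡16; β=1, v≡1 (mod 17); (16|17)=+1, (1|17)=+1; sign (−1)^0·+1^1·+1^0 = +1.
(a,b)_7: α=0, u≡3; β=2, v≡2 (mod 7); (3|7)=-1, (2|7)=+1; sign (−1)^0·-1^2·+1^0 = +1.
(a,b)_19: α=-2, u≡4; β=0, v≡10 (mod 19); (4|19)=+1, (10|19)=-1; sign (−1)^0·+1^0·-1^-2 = +1.
(a,b)_5: α=0, u≡3; β=2, v≡3 (mod 5); (3|5)=-1, (3|5)=-1; sign (−1)^0·-1^2·-1^0 = +1.
(a,b)_∞: sgn(-2)=−, sgn(-17)=−, so -1.
(a,b)_13: α=0, u≡11; β=-2, v≡1 (mod 13); (11|13)=-1, (1|13)=+1; sign (−1)^0·-1^-2·+1^0 = +1.
Ram(-2, -17) = {2, ∞}; no ℚ_2-point on the conic.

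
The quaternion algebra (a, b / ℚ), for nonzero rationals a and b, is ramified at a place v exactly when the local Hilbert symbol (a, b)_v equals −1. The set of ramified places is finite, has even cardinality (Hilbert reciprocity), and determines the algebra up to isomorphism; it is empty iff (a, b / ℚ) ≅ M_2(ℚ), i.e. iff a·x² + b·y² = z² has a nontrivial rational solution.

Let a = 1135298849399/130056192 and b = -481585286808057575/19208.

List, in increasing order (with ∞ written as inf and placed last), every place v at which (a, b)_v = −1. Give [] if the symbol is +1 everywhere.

[13, 43]

(a, b) ≡ (2542, -1628926) mod (ℚ^×)²; places V = {2, 3, 5, 7, 11, 13, 19, 31, 41, 43, 47, ∞}.
(a,b)_31: α=1, u≡28; β=3, v≡23 (mod 31); (28|31)=+1, (23|31)=-1; sign (−1)^1·+1^3·-1^1 = +1.
(a,b)_47: α=0, u≡3; β=1, v≡16 (mod 47); (3|47)=+1, (16|47)=+1; sign (−1)^0·+1^1·+1^0 = +1.
(a,b)_7: α=-2, u≡2; β=-4, v≡4 (mod 7); (2|7)=+1, (4|7)=+1; sign (−1)^0·+1^-4·+1^-2 = +1.
(a,b)_41: α=1, u≡37; β=2, v≡16 (mod 41); (37|41)=+1, (16|41)=+1; sign (−1)^0·+1^2·+1^1 = +1.
(a,b)_5: α=0, u≡2; β=2, v≡4 (mod 5); (2|5)=-1, (4|5)=+1; sign (−1)^0·-1^2·+1^0 = +1.
(a,b)_3: α=-4, u≡1; β=0, v≡2 (mod 3); (1|3)=+1, (2|3)=-1; sign (−1)^0·+1^0·-1^-4 = +1.
(a,b)_13: α=2, u≡11; β=1, v≡8 (mod 13); (11|13)=-1, (8|13)=-1; sign (−1)^0·-1^1·-1^2 = -1.
(a,b)_19: α=2, u≡14; β=0, v≡1 (mod 19); (14|19)=-1, (1|19)=+1; sign (−1)^0·-1^0·+1^2 = +1.
(a,b)_∞: sgn(2542)=+, sgn(-1628926)=−, so +1.
(a,b)_2: α=-15, β=-3; u≡7, v≡1 (mod 8); ε(u)ε(v)=1·0, αω(v)=-15·0, βω(u)=-3·0; sum ≡ 0  ⇒  +1.
(a,b)_11: α=4, u≡9; β=4, v≡1 (mod 11); (9|11)=+1, (1|11)=+1; sign (−1)^0·+1^4·+1^4 = +1.
(a,b)_43: α=0, u≡7; β=1, v≡9 (mod 43); (7|43)=-1, (9|43)=+1; sign (−1)^0·-1^1·+1^0 = -1.
|Ram(2542, -1628926)| = 2, even; anisotropic at {13, 43}.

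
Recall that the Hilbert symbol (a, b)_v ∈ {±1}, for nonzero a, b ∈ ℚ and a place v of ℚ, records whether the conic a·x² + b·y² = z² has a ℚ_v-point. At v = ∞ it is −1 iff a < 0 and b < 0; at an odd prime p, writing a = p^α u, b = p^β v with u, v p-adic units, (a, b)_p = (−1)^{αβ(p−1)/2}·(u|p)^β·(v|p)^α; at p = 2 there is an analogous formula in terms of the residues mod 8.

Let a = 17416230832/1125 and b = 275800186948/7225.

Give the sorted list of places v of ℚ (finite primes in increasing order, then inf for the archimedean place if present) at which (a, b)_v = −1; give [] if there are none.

(a, b) ≡ (371735, 1077193) mod (ℚ^×)²; places V = {2, 3, 5, 7, 11, 13, 17, 19, 23, 41, 43, 47, ∞}.
(a,b)_43: α=1, u≡2; β=1, v≡6 (mod 43); (2|43)=-1, (6|43)=+1; sign (−1)^1·-1^1·+1^1 = +1.
(a,b)_17: α=0, u≡9; β=-2, v≡10 (mod 17); (9|17)=+1, (10|17)=-1; sign (−1)^0·+1^-2·-1^0 = +1.
(a,b)_47: α=0, u≡3; β=1, v≡10 (mod 47); (3|47)=+1, (10|47)=-1; sign (−1)^0·+1^1·-1^0 = +1.
(a,b)_7: α=1, u≡6; β=0, v≡6 (mod 7); (6|7)=-1, (6|7)=-1; sign (−1)^0·-1^0·-1^1 = -1.
(a,b)_3: α=-2, u≡2; β=0, v≡1 (mod 3); (2|3)=-1, (1|3)=+1; sign (−1)^0·-1^0·+1^-2 = +1.
(a,b)_41: α=0, u≡27; β=1, v≡8 (mod 41); (27|41)=-1, (8|41)=+1; sign (−1)^0·-1^1·+1^0 = -1.
(a,b)_13: α=1, u≡8; β=1, v≡9 (mod 13); (8|13)=-1, (9|13)=+1; sign (−1)^0·-1^1·+1^1 = -1.
(a,b)_11: α=4, u≡4; β=2, v≡8 (mod 11); (4|11)=+1, (8|11)=-1; sign (−1)^0·+1^2·-1^4 = +1.
(a,b)_19: α=1, u≡13; β=0, v≡4 (mod 19); (13|19)=-1, (4|19)=+1; sign (−1)^0·-1^0·+1^1 = +1.
(a,b)_2: α=4, β=2; u≡7, v≡1 (mod 8); ε(u)ε(v)=1·0, αω(v)=4·0, βω(u)=2·0; sum ≡ 0  ⇒  +1.
(a,b)_5: α=-3, u≡3; β=-2, v≡2 (mod 5); (3|5)=-1, (2|5)=-1; sign (−1)^0·-1^-2·-1^-3 = -1.
(a,b)_∞: sgn(371735)=+, sgn(1077193)=+, so +1.
(a,b)_23: α=0, u≡6; β=2, v≡19 (mod 23); (6|23)=+1, (19|23)=-1; sign (−1)^0·+1^2·-1^0 = +1.
Ram(371735, 1077193) = {5, 7, 13, 41}; no ℚ_5-point on the conic.

[5, 7, 13, 41]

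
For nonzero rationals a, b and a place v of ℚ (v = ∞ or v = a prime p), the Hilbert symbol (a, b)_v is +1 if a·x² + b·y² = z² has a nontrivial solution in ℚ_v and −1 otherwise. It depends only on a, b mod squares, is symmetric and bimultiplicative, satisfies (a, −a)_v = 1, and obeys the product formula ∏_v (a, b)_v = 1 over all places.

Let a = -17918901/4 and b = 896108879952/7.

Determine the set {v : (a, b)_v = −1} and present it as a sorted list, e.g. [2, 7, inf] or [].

Mod squares: a ≡ -1309, b ≡ 91. Check v ∈ {∞, 2, 3, 7, 11, 13, 17}.
v=13: a=13^2·(≡3), b=13^3·(≡7) mod 13; (3|13)=+1, (7|13)=-1; (−1)^{2·3·6}·(+1)^3·(-1)^2 = +1.
v=∞: -1309 < 0 and 91 > 0  ⇒  (a,b)_∞ = +1.
v=7: a=7^1·(≡2), b=7^-1·(≡6) mod 7; (2|7)=+1, (6|7)=-1; (−1)^{1·-1·3}·(+1)^-1·(-1)^1 = +1.
v=2: v_2(a)=-2, v_2(b)=4; units ≡ 3, 3 (mod 8); ε·ε+αω+βω = 1·1+-2·1+4·1 ≡ 1  ⇒  (a,b)_2 = -1.
v=17: a=17^1·(≡8), b=17^2·(≡12) mod 17; (8|17)=+1, (12|17)=-1; (−1)^{1·2·8}·(+1)^2·(-1)^1 = -1.
v=3: a=3^4·(≡2), b=3^6·(≡1) mod 3; (2|3)=-1, (1|3)=+1; (−1)^{4·6·1}·(-1)^6·(+1)^4 = +1.
v=11: a=11^1·(≡8), b=11^2·(≡9) mod 11; (8|11)=-1, (9|11)=+1; (−1)^{1·2·5}·(-1)^2·(+1)^1 = +1.
|Ram(-1309, 91)| = 2, even; anisotropic at {2, 17}.

[2, 17]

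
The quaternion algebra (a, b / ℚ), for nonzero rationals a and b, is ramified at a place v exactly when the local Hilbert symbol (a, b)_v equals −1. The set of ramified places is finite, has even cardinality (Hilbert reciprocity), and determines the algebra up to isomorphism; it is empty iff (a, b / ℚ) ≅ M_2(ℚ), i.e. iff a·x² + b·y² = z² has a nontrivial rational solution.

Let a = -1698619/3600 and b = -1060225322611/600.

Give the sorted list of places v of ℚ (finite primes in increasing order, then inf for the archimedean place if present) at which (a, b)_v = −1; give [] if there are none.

[2, 3, 13, inf]

Mod squares: a ≡ -19, b ≡ -546. Check v ∈ {∞, 2, 3, 5, 7, 13, 19, 23}.
v=7: a=7^0·(≡4), b=7^1·(≡3) mod 7; (4|7)=+1, (3|7)=-1; (−1)^{0·1·3}·(+1)^1·(-1)^0 = +1.
v=19: a=19^1·(≡12), b=19^4·(≡16) mod 19; (12|19)=-1, (16|19)=+1; (−1)^{1·4·9}·(-1)^4·(+1)^1 = +1.
v=5: a=5^-2·(≡4), b=5^-2·(≡1) mod 5; (4|5)=+1, (1|5)=+1; (−1)^{-2·-2·2}·(+1)^-2·(+1)^-2 = +1.
v=3: a=3^-2·(≡2), b=3^-1·(≡1) mod 3; (2|3)=-1, (1|3)=+1; (−1)^{-2·-1·1}·(-1)^-1·(+1)^-2 = -1.
v=23: a=23^2·(≡18), b=23^2·(≡12) mod 23; (18|23)=+1, (12|23)=+1; (−1)^{2·2·11}·(+1)^2·(+1)^2 = +1.
v=2: v_2(a)=-4, v_2(b)=-3; units ≡ 5, 7 (mod 8); ε·ε+αω+βω = 0·1+-4·0+-3·1 ≡ 1  ⇒  (a,b)_2 = -1.
v=13: a=13^2·(≡2), b=13^3·(≡9) mod 13; (2|13)=-1, (9|13)=+1; (−1)^{2·3·6}·(-1)^3·(+1)^2 = -1.
v=∞: -19 < 0 and -546 < 0  ⇒  (a,b)_∞ = -1.
Ram(-19, -546) = {2, 3, 13, ∞}; no ℚ_2-point on the conic.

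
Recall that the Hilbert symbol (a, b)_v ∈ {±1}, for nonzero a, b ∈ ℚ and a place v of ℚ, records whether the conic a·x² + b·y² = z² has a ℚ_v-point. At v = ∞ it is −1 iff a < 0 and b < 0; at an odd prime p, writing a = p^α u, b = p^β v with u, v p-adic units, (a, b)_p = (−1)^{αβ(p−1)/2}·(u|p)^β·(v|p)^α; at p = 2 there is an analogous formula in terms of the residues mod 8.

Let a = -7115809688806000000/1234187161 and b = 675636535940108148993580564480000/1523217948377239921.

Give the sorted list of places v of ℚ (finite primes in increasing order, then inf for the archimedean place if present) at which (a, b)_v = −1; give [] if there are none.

[2, 23]

Mod squares: a ≡ -3094, b ≡ 5083. Check v ∈ {∞, 2, 5, 7, 13, 17, 19, 23, 31, 43}.
v=19: a=19^-2·(≡12), b=19^-4·(≡3) mod 19; (12|19)=-1, (3|19)=-1; (−1)^{-2·-4·9}·(-1)^-4·(-1)^-2 = +1.
v=5: a=5^6·(≡1), b=5^4·(≡3) mod 5; (1|5)=+1, (3|5)=-1; (−1)^{6·4·2}·(+1)^4·(-1)^6 = +1.
v=23: a=23^0·(≡10), b=23^3·(≡5) mod 23; (10|23)=-1, (5|23)=-1; (−1)^{0·3·11}·(-1)^3·(-1)^0 = -1.
v=17: a=17^3·(≡10), b=17^5·(≡11) mod 17; (10|17)=-1, (11|17)=-1; (−1)^{3·5·8}·(-1)^5·(-1)^3 = +1.
v=∞: -3094 < 0 and 5083 > 0  ⇒  (a,b)_∞ = +1.
v=7: a=7^3·(≡6), b=7^6·(≡1) mod 7; (6|7)=-1, (1|7)=+1; (−1)^{3·6·3}·(-1)^6·(+1)^3 = +1.
v=2: v_2(a)=7, v_2(b)=18; units ≡ 5, 3 (mod 8); ε·ε+αω+βω = 0·1+7·1+18·1 ≡ 1  ⇒  (a,b)_2 = -1.
v=13: a=13^3·(≡10), b=13^3·(≡3) mod 13; (10|13)=+1, (3|13)=+1; (−1)^{3·3·6}·(+1)^3·(+1)^3 = +1.
v=43: a=43^-4·(≡39), b=43^-8·(≡36) mod 43; (39|43)=-1, (36|43)=+1; (−1)^{-4·-8·21}·(-1)^-8·(+1)^-4 = +1.
v=31: a=31^2·(≡23), b=31^4·(≡3) mod 31; (23|31)=-1, (3|31)=-1; (−1)^{2·4·15}·(-1)^4·(-1)^2 = +1.
Ram(-3094, 5083) = {2, 23}; no ℚ_2-point on the conic.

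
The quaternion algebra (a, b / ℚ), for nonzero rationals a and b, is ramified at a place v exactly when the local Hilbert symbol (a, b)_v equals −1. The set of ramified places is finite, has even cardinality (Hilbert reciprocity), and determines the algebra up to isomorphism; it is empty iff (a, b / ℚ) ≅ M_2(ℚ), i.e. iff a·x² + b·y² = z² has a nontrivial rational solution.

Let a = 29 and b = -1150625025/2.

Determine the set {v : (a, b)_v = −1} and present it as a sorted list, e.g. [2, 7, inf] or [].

[2, 11, 17, 41]

Mod squares: a ≡ 29, b ≡ -10227778. Check v ∈ {∞, 2, 3, 5, 11, 17, 23, 29, 41}.
v=2: v_2(a)=0, v_2(b)=-1; units ≡ 5, 7 (mod 8); ε·ε+αω+βω = 0·1+0·0+-1·1 ≡ 1  ⇒  (a,b)_2 = -1.
v=5: a=5^0·(≡4), b=5^2·(≡2) mod 5; (4|5)=+1, (2|5)=-1; (−1)^{0·2·2}·(+1)^2·(-1)^0 = +1.
v=∞: 29 > 0 and -10227778 < 0  ⇒  (a,b)_∞ = +1.
v=17: a=17^0·(≡12), b=17^1·(≡13) mod 17; (12|17)=-1, (13|17)=+1; (−1)^{0·1·8}·(-1)^1·(+1)^0 = -1.
v=41: a=41^0·(≡29), b=41^1·(≡12) mod 41; (29|41)=-1, (12|41)=-1; (−1)^{0·1·20}·(-1)^1·(-1)^0 = -1.
v=3: a=3^0·(≡2), b=3^2·(≡2) mod 3; (2|3)=-1, (2|3)=-1; (−1)^{0·2·1}·(-1)^2·(-1)^0 = +1.
v=23: a=23^0·(≡6), b=23^1·(≡5) mod 23; (6|23)=+1, (5|23)=-1; (−1)^{0·1·11}·(+1)^1·(-1)^0 = +1.
v=29: a=29^1·(≡1), b=29^1·(≡1) mod 29; (1|29)=+1, (1|29)=+1; (−1)^{1·1·14}·(+1)^1·(+1)^1 = +1.
v=11: a=11^0·(≡7), b=11^1·(≡7) mod 11; (7|11)=-1, (7|11)=-1; (−1)^{0·1·5}·(-1)^1·(-1)^0 = -1.
|Ram(29, -10227778)| = 4, even; anisotropic at {2, 11, 17, 41}.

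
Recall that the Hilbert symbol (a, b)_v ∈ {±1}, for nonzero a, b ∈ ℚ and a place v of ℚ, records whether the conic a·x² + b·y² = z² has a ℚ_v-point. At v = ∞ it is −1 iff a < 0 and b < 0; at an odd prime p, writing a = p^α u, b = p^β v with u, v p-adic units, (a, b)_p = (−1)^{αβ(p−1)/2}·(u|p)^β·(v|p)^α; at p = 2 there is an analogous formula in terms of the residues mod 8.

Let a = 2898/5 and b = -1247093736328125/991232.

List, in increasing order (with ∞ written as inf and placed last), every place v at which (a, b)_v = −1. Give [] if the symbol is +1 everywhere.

(a, b) ≡ (1610, -27370) mod (ℚ^×)²; places V = {2, 3, 5, 7, 11, 17, 23, ∞}.
(a,b)_17: α=0, u≡5; β=1, v≡3 (mod 17); (5|17)=-1, (3|17)=-1; sign (−1)^0·-1^1·-1^0 = -1.
(a,b)_2: α=1, β=-13; u≡5, v≡3 (mod 8); ε(u)ε(v)=0·1, αω(v)=1·1, βω(u)=-13·1; sum ≡ 0  ⇒  +1.
(a,b)_∞: sgn(1610)=+, sgn(-27370)=−, so +1.
(a,b)_3: α=2, u≡2; β=2, v≡2 (mod 3); (2|3)=-1, (2|3)=-1; sign (−1)^0·-1^2·-1^2 = +1.
(a,b)_7: α=1, u≡3; β=3, v≡5 (mod 7); (3|7)=-1, (5|7)=-1; sign (−1)^1·-1^3·-1^1 = -1.
(a,b)_5: α=-1, u≡3; β=9, v≡1 (mod 5); (3|5)=-1, (1|5)=+1; sign (−1)^0·-1^9·+1^-1 = -1.
(a,b)_23: α=1, u≡16; β=3, v≡8 (mod 23); (16|23)=+1, (8|23)=+1; sign (−1)^1·+1^3·+1^1 = -1.
(a,b)_11: α=0, u≡1; β=-2, v≡5 (mod 11); (1|11)=+1, (5|11)=+1; sign (−1)^0·+1^-2·+1^0 = +1.
(1610, -27370 / ℚ) ramifies at {5, 7, 17, 23}: a division algebra.

[5, 7, 17, 23]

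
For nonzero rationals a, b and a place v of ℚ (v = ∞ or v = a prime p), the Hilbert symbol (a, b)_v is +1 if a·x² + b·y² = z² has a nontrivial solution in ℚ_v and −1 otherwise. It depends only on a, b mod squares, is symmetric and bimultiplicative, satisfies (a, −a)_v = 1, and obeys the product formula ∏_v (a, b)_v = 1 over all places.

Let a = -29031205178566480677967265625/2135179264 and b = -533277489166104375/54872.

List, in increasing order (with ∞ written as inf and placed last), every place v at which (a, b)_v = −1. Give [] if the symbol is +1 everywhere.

[2, 11, 17, 19, 23, inf]

(a, b) ≡ (-6545, -874) mod (ℚ^×)²; places V = {2, 3, 5, 7, 11, 17, 19, 23, 47, ∞}.
(a,b)_19: α=-4, u≡13; β=-3, v≡16 (mod 19); (13|19)=-1, (16|19)=+1; sign (−1)^0·-1^-3·+1^-4 = -1.
(a,b)_11: α=3, u≡6; β=4, v≡6 (mod 11); (6|11)=-1, (6|11)=-1; sign (−1)^0·-1^4·-1^3 = -1.
(a,b)_17: α=3, u≡3; β=2, v≡5 (mod 17); (3|17)=-1, (5|17)=-1; sign (−1)^0·-1^2·-1^3 = -1.
(a,b)_23: α=2, u≡17; β=1, v≡8 (mod 23); (17|23)=-1, (8|23)=+1; sign (−1)^0·-1^1·+1^2 = -1.
(a,b)_2: α=-14, β=-3; u≡7, v≡3 (mod 8); ε(u)ε(v)=1·1, αω(v)=-14·1, βω(u)=-3·0; sum ≡ 1  ⇒  -1.
(a,b)_7: α=7, u≡5; β=2, v≡1 (mod 7); (5|7)=-1, (1|7)=+1; sign (−1)^0·-1^2·+1^7 = +1.
(a,b)_3: α=10, u≡1; β=4, v≡2 (mod 3); (1|3)=+1, (2|3)=-1; sign (−1)^0·+1^4·-1^10 = +1.
(a,b)_5: α=7, u≡1; β=4, v≡4 (mod 5); (1|5)=+1, (4|5)=+1; sign (−1)^0·+1^4·+1^7 = +1.
(a,b)_47: α=2, u≡40; β=2, v≡5 (mod 47); (40|47)=-1, (5|47)=-1; sign (−1)^0·-1^2·-1^2 = +1.
(a,b)_∞: sgn(-6545)=−, sgn(-874)=−, so -1.
|Ram(-6545, -874)| = 6, even; anisotropic at {2, 11, 17, 19, 23, ∞}.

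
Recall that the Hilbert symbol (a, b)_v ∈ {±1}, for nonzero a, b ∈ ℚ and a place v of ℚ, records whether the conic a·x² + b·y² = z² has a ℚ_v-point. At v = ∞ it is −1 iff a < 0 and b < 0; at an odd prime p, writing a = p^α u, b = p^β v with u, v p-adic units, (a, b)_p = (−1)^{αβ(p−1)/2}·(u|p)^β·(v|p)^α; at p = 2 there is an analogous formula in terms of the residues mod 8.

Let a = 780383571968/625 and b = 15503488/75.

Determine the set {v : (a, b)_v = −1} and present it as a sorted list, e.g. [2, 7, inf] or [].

[2, 3, 7, 11]

(a, b) ≡ (77, 6006) mod (ℚ^×)²; places V = {2, 3, 5, 7, 11, 13, ∞}.
(a,b)_13: α=2, u≡10; β=1, v≡6 (mod 13); (10|13)=+1, (6|13)=-1; sign (−1)^0·+1^1·-1^2 = +1.
(a,b)_11: α=5, u≡10; β=3, v≡6 (mod 11); (10|11)=-1, (6|11)=-1; sign (−1)^1·-1^3·-1^5 = -1.
(a,b)_∞: sgn(77)=+, sgn(6006)=+, so +1.
(a,b)_2: α=12, β=7; u≡5, v≡3 (mod 8); ε(u)ε(v)=0·1, αω(v)=12·1, βω(u)=7·1; sum ≡ 1  ⇒  -1.
(a,b)_5: α=-4, u≡3; β=-2, v≡1 (mod 5); (3|5)=-1, (1|5)=+1; sign (−1)^0·-1^-2·+1^-4 = +1.
(a,b)_3: α=0, u≡2; β=-1, v≡1 (mod 3); (2|3)=-1, (1|3)=+1; sign (−1)^0·-1^-1·+1^0 = -1.
(a,b)_7: α=1, u≡1; β=1, v≡1 (mod 7); (1|7)=+1, (1|7)=+1; sign (−1)^1·+1^1·+1^1 = -1.
Ram(77, 6006) = {2, 3, 7, 11}; no ℚ_2-point on the conic.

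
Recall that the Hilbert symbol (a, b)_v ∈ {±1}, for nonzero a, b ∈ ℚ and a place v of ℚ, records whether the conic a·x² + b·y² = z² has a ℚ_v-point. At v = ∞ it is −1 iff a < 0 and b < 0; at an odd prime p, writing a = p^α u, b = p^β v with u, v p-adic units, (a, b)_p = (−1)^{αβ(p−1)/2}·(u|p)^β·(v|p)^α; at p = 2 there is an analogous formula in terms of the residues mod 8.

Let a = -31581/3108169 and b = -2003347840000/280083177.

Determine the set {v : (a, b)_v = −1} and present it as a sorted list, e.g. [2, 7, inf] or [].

Mod squares: a ≡ -29, b ≡ -147407. Check v ∈ {∞, 2, 3, 5, 11, 13, 17, 19, 23, 29, 41, 43}.
v=∞: -29 < 0 and -147407 < 0  ⇒  (a,b)_∞ = -1.
v=23: a=23^0·(≡5), b=23^1·(≡8) mod 23; (5|23)=-1, (8|23)=+1; (−1)^{0·1·11}·(-1)^1·(+1)^0 = -1.
v=3: a=3^2·(≡1), b=3^-4·(≡1) mod 3; (1|3)=+1, (1|3)=+1; (−1)^{2·-4·1}·(+1)^-4·(+1)^2 = +1.
v=43: a=43^-2·(≡6), b=43^0·(≡15) mod 43; (6|43)=+1, (15|43)=+1; (−1)^{-2·0·21}·(+1)^0·(+1)^-2 = +1.
v=2: v_2(a)=0, v_2(b)=10; units ≡ 3, 1 (mod 8); ε·ε+αω+βω = 1·0+0·0+10·1 ≡ 0  ⇒  (a,b)_2 = +1.
v=17: a=17^0·(≡7), b=17^-1·(≡4) mod 17; (7|17)=-1, (4|17)=+1; (−1)^{0·-1·8}·(-1)^-1·(+1)^0 = -1.
v=5: a=5^0·(≡1), b=5^4·(≡3) mod 5; (1|5)=+1, (3|5)=-1; (−1)^{0·4·2}·(+1)^4·(-1)^0 = +1.
v=41: a=41^-2·(≡28), b=41^-2·(≡6) mod 41; (28|41)=-1, (6|41)=-1; (−1)^{-2·-2·20}·(-1)^-2·(-1)^-2 = +1.
v=11: a=11^2·(≡4), b=11^-2·(≡3) mod 11; (4|11)=+1, (3|11)=+1; (−1)^{2·-2·5}·(+1)^-2·(+1)^2 = +1.
v=29: a=29^1·(≡6), b=29^1·(≡12) mod 29; (6|29)=+1, (12|29)=-1; (−1)^{1·1·14}·(+1)^1·(-1)^1 = -1.
v=19: a=19^0·(≡1), b=19^2·(≡3) mod 19; (1|19)=+1, (3|19)=-1; (−1)^{0·2·9}·(+1)^2·(-1)^0 = +1.
v=13: a=13^0·(≡4), b=13^1·(≡12) mod 13; (4|13)=+1, (12|13)=+1; (−1)^{0·1·6}·(+1)^1·(+1)^0 = +1.
|Ram(-29, -147407)| = 4, even; anisotropic at {17, 23, 29, ∞}.

[17, 23, 29, inf]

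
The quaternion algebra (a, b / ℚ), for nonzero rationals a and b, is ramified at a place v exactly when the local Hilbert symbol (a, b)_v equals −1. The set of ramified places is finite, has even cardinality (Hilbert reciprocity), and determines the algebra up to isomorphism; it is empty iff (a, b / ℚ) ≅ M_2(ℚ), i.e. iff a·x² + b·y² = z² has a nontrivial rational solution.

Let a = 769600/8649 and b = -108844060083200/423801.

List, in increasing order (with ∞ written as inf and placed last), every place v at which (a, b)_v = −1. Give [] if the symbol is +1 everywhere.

Mod squares: a ≡ 481, b ≡ -18377. Check v ∈ {∞, 2, 3, 5, 7, 13, 17, 23, 31, 37, 47}.
v=13: a=13^1·(≡6), b=13^2·(≡8) mod 13; (6|13)=-1, (8|13)=-1; (−1)^{1·2·6}·(-1)^2·(-1)^1 = -1.
v=31: a=31^-2·(≡20), b=31^-2·(≡12) mod 31; (20|31)=+1, (12|31)=-1; (−1)^{-2·-2·15}·(+1)^-2·(-1)^-2 = +1.
v=47: a=47^0·(≡22), b=47^1·(≡6) mod 47; (22|47)=-1, (6|47)=+1; (−1)^{0·1·23}·(-1)^1·(+1)^0 = -1.
v=7: a=7^0·(≡5), b=7^-2·(≡5) mod 7; (5|7)=-1, (5|7)=-1; (−1)^{0·-2·3}·(-1)^-2·(-1)^0 = +1.
v=3: a=3^-2·(≡1), b=3^-2·(≡1) mod 3; (1|3)=+1, (1|3)=+1; (−1)^{-2·-2·1}·(+1)^-2·(+1)^-2 = +1.
v=37: a=37^1·(≡24), b=37^2·(≡34) mod 37; (24|37)=-1, (34|37)=+1; (−1)^{1·2·18}·(-1)^2·(+1)^1 = +1.
v=2: v_2(a)=6, v_2(b)=10; units ≡ 1, 7 (mod 8); ε·ε+αω+βω = 0·1+6·0+10·0 ≡ 0  ⇒  (a,b)_2 = +1.
v=5: a=5^2·(≡1), b=5^2·(≡2) mod 5; (1|5)=+1, (2|5)=-1; (−1)^{2·2·2}·(+1)^2·(-1)^2 = +1.
v=23: a=23^0·(≡20), b=23^1·(≡8) mod 23; (20|23)=-1, (8|23)=+1; (−1)^{0·1·11}·(-1)^1·(+1)^0 = -1.
v=∞: 481 > 0 and -18377 < 0  ⇒  (a,b)_∞ = +1.
v=17: a=17^0·(≡6), b=17^1·(≡3) mod 17; (6|17)=-1, (3|17)=-1; (−1)^{0·1·8}·(-1)^1·(-1)^0 = -1.
Ram(481, -18377) = {13, 17, 23, 47}; no ℚ_13-point on the conic.

[13, 17, 23, 47]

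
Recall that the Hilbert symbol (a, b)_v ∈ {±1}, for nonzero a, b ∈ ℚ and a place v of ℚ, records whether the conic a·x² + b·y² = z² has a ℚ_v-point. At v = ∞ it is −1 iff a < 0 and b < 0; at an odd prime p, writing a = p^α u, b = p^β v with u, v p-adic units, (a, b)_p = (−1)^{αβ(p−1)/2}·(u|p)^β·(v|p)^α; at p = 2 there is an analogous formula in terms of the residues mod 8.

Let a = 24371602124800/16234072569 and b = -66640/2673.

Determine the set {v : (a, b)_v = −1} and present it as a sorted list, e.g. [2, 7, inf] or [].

(a, b) ≡ (7, -2805) mod (ℚ^×)²; places V = {2, 3, 5, 7, 11, 13, 17, ∞}.
(a,b)_13: α=-2, u≡8; β=0, v≡3 (mod 13); (8|13)=-1, (3|13)=+1; sign (−1)^0·-1^0·+1^-2 = +1.
(a,b)_7: α=7, u≡1; β=2, v≡2 (mod 7); (1|7)=+1, (2|7)=+1; sign (−1)^0·+1^2·+1^7 = +1.
(a,b)_11: α=-4, u≡2; β=-1, v≡9 (mod 11); (2|11)=-1, (9|11)=+1; sign (−1)^0·-1^-1·+1^-4 = -1.
(a,b)_3: α=-8, u≡1; β=-5, v≡1 (mod 3); (1|3)=+1, (1|3)=+1; sign (−1)^0·+1^-5·+1^-8 = +1.
(a,b)_17: α=2, u≡10; β=1, v≡6 (mod 17); (10|17)=-1, (6|17)=-1; sign (−1)^0·-1^1·-1^2 = -1.
(a,b)_5: α=2, u≡3; β=1, v≡4 (mod 5); (3|5)=-1, (4|5)=+1; sign (−1)^0·-1^1·+1^2 = -1.
(a,b)_2: α=12, β=4; u≡7, v≡3 (mod 8); ε(u)ε(v)=1·1, αω(v)=12·1, βω(u)=4·0; sum ≡ 1  ⇒  -1.
(a,b)_∞: sgn(7)=+, sgn(-2805)=−, so +1.
(7, -2805 / ℚ) ramifies at {2, 5, 11, 17}: a division algebra.

[2, 5, 11, 17]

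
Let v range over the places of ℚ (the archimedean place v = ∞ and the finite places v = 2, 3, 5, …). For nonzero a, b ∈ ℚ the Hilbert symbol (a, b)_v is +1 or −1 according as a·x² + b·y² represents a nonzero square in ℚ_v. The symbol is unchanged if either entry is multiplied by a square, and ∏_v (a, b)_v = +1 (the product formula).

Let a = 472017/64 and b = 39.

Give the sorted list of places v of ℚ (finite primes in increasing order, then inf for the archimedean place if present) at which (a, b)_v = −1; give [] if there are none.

(a, b) ≡ (57, 39) mod (ℚ^×)²; places V = {2, 3, 7, 13, 19, ∞}.
(a,b)_13: α=2, u≡2; β=1, v≡3 (mod 13); (2|13)=-1, (3|13)=+1; sign (−1)^0·-1^1·+1^2 = -1.
(a,b)_19: α=1, u≡15; β=0, v≡1 (mod 19); (15|19)=-1, (1|19)=+1; sign (−1)^0·-1^0·+1^1 = +1.
(a,b)_∞: sgn(57)=+, sgn(39)=+, so +1.
(a,b)_3: α=1, u≡1; β=1, v≡1 (mod 3); (1|3)=+1, (1|3)=+1; sign (−1)^1·+1^1·+1^1 = -1.
(a,b)_2: α=-6, β=0; u≡1, v≡7 (mod 8); ε(u)ε(v)=0·1, αω(v)=-6·0, βω(u)=0·0; sum ≡ 0  ⇒  +1.
(a,b)_7: α=2, u≡1; β=0, v≡4 (mod 7); (1|7)=+1, (4|7)=+1; sign (−1)^0·+1^0·+1^2 = +1.
(57, 39 / ℚ) ramifies at {3, 13}: a division algebra.

[3, 13]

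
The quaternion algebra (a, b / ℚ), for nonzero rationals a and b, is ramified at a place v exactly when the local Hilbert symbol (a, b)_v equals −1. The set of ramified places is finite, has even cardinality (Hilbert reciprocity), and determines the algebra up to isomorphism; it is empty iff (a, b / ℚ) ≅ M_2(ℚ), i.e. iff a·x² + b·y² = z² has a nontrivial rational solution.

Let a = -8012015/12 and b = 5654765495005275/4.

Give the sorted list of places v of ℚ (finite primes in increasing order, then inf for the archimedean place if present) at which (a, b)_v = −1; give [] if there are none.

(a, b) ≡ (-198645, 10659) mod (ℚ^×)²; places V = {2, 3, 5, 11, 17, 19, 41, ∞}.
(a,b)_3: α=-1, u≡1; β=1, v≡1 (mod 3); (1|3)=+1, (1|3)=+1; sign (−1)^1·+1^1·+1^-1 = -1.
(a,b)_41: α=1, u≡30; β=2, v≡5 (mod 41); (30|41)=-1, (5|41)=+1; sign (−1)^0·-1^2·+1^1 = +1.
(a,b)_5: α=1, u≡1; β=2, v≡4 (mod 5); (1|5)=+1, (4|5)=+1; sign (−1)^0·+1^2·+1^1 = +1.
(a,b)_2: α=-2, β=-2; u≡3, v≡3 (mod 8); ε(u)ε(v)=1·1, αω(v)=-2·1, βω(u)=-2·1; sum ≡ 1  ⇒  -1.
(a,b)_∞: sgn(-198645)=−, sgn(10659)=+, so +1.
(a,b)_11: α=2, u≡5; β=3, v≡9 (mod 11); (5|11)=+1, (9|11)=+1; sign (−1)^0·+1^3·+1^2 = +1.
(a,b)_17: α=1, u≡11; β=3, v≡13 (mod 17); (11|17)=-1, (13|17)=+1; sign (−1)^0·-1^3·+1^1 = -1.
(a,b)_19: α=1, u≡8; β=3, v≡18 (mod 19); (8|19)=-1, (18|19)=-1; sign (−1)^1·-1^3·-1^1 = -1.
|Ram(-198645, 10659)| = 4, even; anisotropic at {2, 3, 17, 19}.

[2, 3, 17, 19]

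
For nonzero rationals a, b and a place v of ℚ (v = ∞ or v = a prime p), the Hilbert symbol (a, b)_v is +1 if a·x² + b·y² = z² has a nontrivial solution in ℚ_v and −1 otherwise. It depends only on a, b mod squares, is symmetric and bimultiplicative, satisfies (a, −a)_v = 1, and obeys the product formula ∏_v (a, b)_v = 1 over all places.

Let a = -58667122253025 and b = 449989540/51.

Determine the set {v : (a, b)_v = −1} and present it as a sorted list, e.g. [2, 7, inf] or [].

[2, 17]

(a, b) ≡ (-209, 692835) mod (ℚ^×)²; places V = {2, 3, 5, 7, 11, 13, 17, 19, ∞}.
(a,b)_∞: sgn(-209)=−, sgn(692835)=+, so +1.
(a,b)_3: α=2, u≡1; β=-1, v≡2 (mod 3); (1|3)=+1, (2|3)=-1; sign (−1)^0·+1^-1·-1^2 = +1.
(a,b)_17: α=0, u≡10; β=-1, v≡11 (mod 17); (10|17)=-1, (11|17)=-1; sign (−1)^0·-1^-1·-1^0 = -1.
(a,b)_5: α=2, u≡4; β=1, v≡3 (mod 5); (4|5)=+1, (3|5)=-1; sign (−1)^0·+1^1·-1^2 = +1.
(a,b)_19: α=3, u≡12; β=1, v≡5 (mod 19); (12|19)=-1, (5|19)=+1; sign (−1)^1·-1^1·+1^3 = +1.
(a,b)_11: α=3, u≡4; β=1, v≡6 (mod 11); (4|11)=+1, (6|11)=-1; sign (−1)^1·+1^1·-1^3 = +1.
(a,b)_2: α=0, β=2; u≡7, v≡3 (mod 8); ε(u)ε(v)=1·1, αω(v)=0·1, βω(u)=2·0; sum ≡ 1  ⇒  -1.
(a,b)_13: α=4, u≡9; β=3, v≡8 (mod 13); (9|13)=+1, (8|13)=-1; sign (−1)^0·+1^3·-1^4 = +1.
(a,b)_7: α=0, u≡1; β=2, v≡3 (mod 7); (1|7)=+1, (3|7)=-1; sign (−1)^0·+1^2·-1^0 = +1.
Ram(-209, 692835) = {2, 17}; no ℚ_2-point on the conic.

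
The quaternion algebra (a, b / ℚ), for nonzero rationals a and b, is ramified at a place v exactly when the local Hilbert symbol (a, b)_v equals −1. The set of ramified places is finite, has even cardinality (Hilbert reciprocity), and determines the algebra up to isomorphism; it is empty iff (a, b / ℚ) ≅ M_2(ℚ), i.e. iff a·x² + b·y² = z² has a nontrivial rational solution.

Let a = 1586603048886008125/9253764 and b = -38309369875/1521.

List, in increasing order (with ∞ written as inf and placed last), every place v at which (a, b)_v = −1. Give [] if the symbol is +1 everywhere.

(a, b) ≡ (37, -31272955) mod (ℚ^×)²; places V = {2, 3, 5, 7, 13, 19, 31, 37, 41, ∞}.
(a,b)_31: α=2, u≡27; β=1, v≡7 (mod 31); (27|31)=-1, (7|31)=+1; sign (−1)^0·-1^1·+1^2 = -1.
(a,b)_∞: sgn(37)=+, sgn(-31272955)=−, so +1.
(a,b)_3: α=-4, u≡1; β=-2, v≡2 (mod 3); (1|3)=+1, (2|3)=-1; sign (−1)^0·+1^-2·-1^-4 = +1.
(a,b)_41: α=2, u≡37; β=1, v≡40 (mod 41); (37|41)=+1, (40|41)=+1; sign (−1)^0·+1^1·+1^2 = +1.
(a,b)_2: α=-2, β=0; u≡5, v≡5 (mod 8); ε(u)ε(v)=0·0, αω(v)=-2·1, βω(u)=0·1; sum ≡ 0  ⇒  +1.
(a,b)_19: α=2, u≡2; β=1, v≡16 (mod 19); (2|19)=-1, (16|19)=+1; sign (−1)^0·-1^1·+1^2 = -1.
(a,b)_7: α=6, u≡2; β=3, v≡6 (mod 7); (2|7)=+1, (6|7)=-1; sign (−1)^0·+1^3·-1^6 = +1.
(a,b)_13: α=-4, u≡2; β=-2, v≡9 (mod 13); (2|13)=-1, (9|13)=+1; sign (−1)^0·-1^-2·+1^-4 = +1.
(a,b)_5: α=4, u≡2; β=3, v≡1 (mod 5); (2|5)=-1, (1|5)=+1; sign (−1)^0·-1^3·+1^4 = -1.
(a,b)_37: α=1, u≡25; β=1, v≡13 (mod 37); (25|37)=+1, (13|37)=-1; sign (−1)^0·+1^1·-1^1 = -1.
|Ram(37, -31272955)| = 4, even; anisotropic at {5, 19, 31, 37}.

[5, 19, 31, 37]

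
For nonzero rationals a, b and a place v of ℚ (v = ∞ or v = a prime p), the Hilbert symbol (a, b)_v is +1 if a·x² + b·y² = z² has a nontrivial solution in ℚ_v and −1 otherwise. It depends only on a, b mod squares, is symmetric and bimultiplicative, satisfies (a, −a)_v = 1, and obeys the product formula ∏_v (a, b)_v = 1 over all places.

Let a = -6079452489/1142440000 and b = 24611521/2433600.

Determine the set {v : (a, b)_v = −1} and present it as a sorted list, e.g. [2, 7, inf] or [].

Mod squares: a ≡ -41, b ≡ 1. Check v ∈ {∞, 2, 3, 5, 11, 13, 41}.
v=∞: -41 < 0 and 1 > 0  ⇒  (a,b)_∞ = +1.
v=41: a=41^3·(≡31), b=41^2·(≡1) mod 41; (31|41)=+1, (1|41)=+1; (−1)^{3·2·20}·(+1)^2·(+1)^3 = +1.
v=5: a=5^-4·(≡4), b=5^-2·(≡4) mod 5; (4|5)=+1, (4|5)=+1; (−1)^{-4·-2·2}·(+1)^-2·(+1)^-4 = +1.
v=3: a=3^6·(≡1), b=3^-2·(≡1) mod 3; (1|3)=+1, (1|3)=+1; (−1)^{6·-2·1}·(+1)^-2·(+1)^6 = +1.
v=11: a=11^2·(≡9), b=11^4·(≡5) mod 11; (9|11)=+1, (5|11)=+1; (−1)^{2·4·5}·(+1)^4·(+1)^2 = +1.
v=13: a=13^-4·(≡6), b=13^-2·(≡10) mod 13; (6|13)=-1, (10|13)=+1; (−1)^{-4·-2·6}·(-1)^-2·(+1)^-4 = +1.
v=2: v_2(a)=-6, v_2(b)=-6; units ≡ 7, 1 (mod 8); ε·ε+αω+βω = 1·0+-6·0+-6·0 ≡ 0  ⇒  (a,b)_2 = +1.
Ram(a, b) = ∅: the form -41·x² + 1·y² − z² is isotropic over every ℚ_v, so by Hasse–Minkowski it is isotropic over ℚ.

[]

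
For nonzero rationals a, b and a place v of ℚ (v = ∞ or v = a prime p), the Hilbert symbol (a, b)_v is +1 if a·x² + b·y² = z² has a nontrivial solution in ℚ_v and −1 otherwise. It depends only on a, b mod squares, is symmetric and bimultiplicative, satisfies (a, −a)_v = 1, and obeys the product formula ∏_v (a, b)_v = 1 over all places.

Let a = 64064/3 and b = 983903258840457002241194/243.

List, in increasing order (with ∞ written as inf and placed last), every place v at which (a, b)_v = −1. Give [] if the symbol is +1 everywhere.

[3, 7, 11, 13]

Mod squares: a ≡ 3003, b ≡ 798. Check v ∈ {∞, 2, 3, 7, 11, 13, 19, 23, 29}.
v=11: a=11^1·(≡9), b=11^4·(≡8) mod 11; (9|11)=+1, (8|11)=-1; (−1)^{1·4·5}·(+1)^4·(-1)^1 = -1.
v=23: a=23^0·(≡3), b=23^2·(≡8) mod 23; (3|23)=+1, (8|23)=+1; (−1)^{0·2·11}·(+1)^2·(+1)^0 = +1.
v=13: a=13^1·(≡9), b=13^6·(≡7) mod 13; (9|13)=+1, (7|13)=-1; (−1)^{1·6·6}·(+1)^6·(-1)^1 = -1.
v=2: v_2(a)=6, v_2(b)=1; units ≡ 3, 7 (mod 8); ε·ε+αω+βω = 1·1+6·0+1·1 ≡ 0  ⇒  (a,b)_2 = +1.
v=19: a=19^0·(≡5), b=19^1·(≡16) mod 19; (5|19)=+1, (16|19)=+1; (−1)^{0·1·9}·(+1)^1·(+1)^0 = +1.
v=∞: 3003 > 0 and 798 > 0  ⇒  (a,b)_∞ = +1.
v=7: a=7^1·(≡1), b=7^7·(≡4) mod 7; (1|7)=+1, (4|7)=+1; (−1)^{1·7·3}·(+1)^7·(+1)^1 = -1.
v=3: a=3^-1·(≡2), b=3^-5·(≡2) mod 3; (2|3)=-1, (2|3)=-1; (−1)^{-1·-5·1}·(-1)^-5·(-1)^-1 = -1.
v=29: a=29^0·(≡1), b=29^2·(≡19) mod 29; (1|29)=+1, (19|29)=-1; (−1)^{0·2·14}·(+1)^2·(-1)^0 = +1.
Ram(3003, 798) = {3, 7, 11, 13}; no ℚ_3-point on the conic.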